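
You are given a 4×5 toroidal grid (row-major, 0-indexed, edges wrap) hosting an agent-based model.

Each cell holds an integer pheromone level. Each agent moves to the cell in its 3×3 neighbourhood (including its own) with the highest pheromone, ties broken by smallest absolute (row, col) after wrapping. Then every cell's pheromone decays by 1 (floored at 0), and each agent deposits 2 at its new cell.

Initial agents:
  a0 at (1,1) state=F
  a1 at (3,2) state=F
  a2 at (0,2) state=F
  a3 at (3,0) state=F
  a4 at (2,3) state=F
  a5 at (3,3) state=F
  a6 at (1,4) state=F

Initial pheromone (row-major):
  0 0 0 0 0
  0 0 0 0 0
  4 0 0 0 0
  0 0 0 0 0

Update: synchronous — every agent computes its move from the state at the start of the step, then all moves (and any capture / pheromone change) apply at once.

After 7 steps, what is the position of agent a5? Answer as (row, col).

(0, 1)

t=1: a0@(2,0) a1@(0,1) a2@(0,1) a3@(2,0) a4@(1,2) a5@(0,2) a6@(2,0) | pheromone: 0 4 2 0 0 / 0 0 2 0 0 / 9 0 0 0 0 / 0 0 0 0 0
t=2: a0@(2,0) a1@(0,1) a2@(0,1) a3@(2,0) a4@(0,1) a5@(0,1) a6@(2,0) | pheromone: 0 11 1 0 0 / 0 0 1 0 0 / 14 0 0 0 0 / 0 0 0 0 0
t=3: a0@(2,0) a1@(0,1) a2@(0,1) a3@(2,0) a4@(0,1) a5@(0,1) a6@(2,0) | pheromone: 0 18 0 0 0 / 0 0 0 0 0 / 19 0 0 0 0 / 0 0 0 0 0
t=4: a0@(2,0) a1@(0,1) a2@(0,1) a3@(2,0) a4@(0,1) a5@(0,1) a6@(2,0) | pheromone: 0 25 0 0 0 / 0 0 0 0 0 / 24 0 0 0 0 / 0 0 0 0 0
t=5: a0@(2,0) a1@(0,1) a2@(0,1) a3@(2,0) a4@(0,1) a5@(0,1) a6@(2,0) | pheromone: 0 32 0 0 0 / 0 0 0 0 0 / 29 0 0 0 0 / 0 0 0 0 0
t=6: a0@(2,0) a1@(0,1) a2@(0,1) a3@(2,0) a4@(0,1) a5@(0,1) a6@(2,0) | pheromone: 0 39 0 0 0 / 0 0 0 0 0 / 34 0 0 0 0 / 0 0 0 0 0
t=7: a0@(2,0) a1@(0,1) a2@(0,1) a3@(2,0) a4@(0,1) a5@(0,1) a6@(2,0) | pheromone: 0 46 0 0 0 / 0 0 0 0 0 / 39 0 0 0 0 / 0 0 0 0 0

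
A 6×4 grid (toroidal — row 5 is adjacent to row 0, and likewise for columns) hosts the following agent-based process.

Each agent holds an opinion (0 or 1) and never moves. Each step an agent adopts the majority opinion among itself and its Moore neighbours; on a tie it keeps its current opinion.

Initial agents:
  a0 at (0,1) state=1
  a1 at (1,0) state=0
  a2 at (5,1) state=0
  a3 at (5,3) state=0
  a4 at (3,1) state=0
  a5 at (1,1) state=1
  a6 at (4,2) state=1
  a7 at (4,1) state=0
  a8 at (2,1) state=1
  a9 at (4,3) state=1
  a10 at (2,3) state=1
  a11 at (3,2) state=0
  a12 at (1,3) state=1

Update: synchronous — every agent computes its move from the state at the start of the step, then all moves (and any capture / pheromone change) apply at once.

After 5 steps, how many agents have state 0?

5

t=1: a0@(0,1):1 a1@(1,0):1 a2@(5,1):0 a3@(5,3):1 a4@(3,1):0 a5@(1,1):1 a6@(4,2):0 a7@(4,1):0 a8@(2,1):0 a9@(4,3):1 a10@(2,3):1 a11@(3,2):1 a12@(1,3):1
t=2: a0@(0,1):1 a1@(1,0):1 a2@(5,1):0 a3@(5,3):1 a4@(3,1):0 a5@(1,1):1 a6@(4,2):0 a7@(4,1):0 a8@(2,1):1 a9@(4,3):1 a10@(2,3):1 a11@(3,2):0 a12@(1,3):1
t=3: (unchanged — steady state)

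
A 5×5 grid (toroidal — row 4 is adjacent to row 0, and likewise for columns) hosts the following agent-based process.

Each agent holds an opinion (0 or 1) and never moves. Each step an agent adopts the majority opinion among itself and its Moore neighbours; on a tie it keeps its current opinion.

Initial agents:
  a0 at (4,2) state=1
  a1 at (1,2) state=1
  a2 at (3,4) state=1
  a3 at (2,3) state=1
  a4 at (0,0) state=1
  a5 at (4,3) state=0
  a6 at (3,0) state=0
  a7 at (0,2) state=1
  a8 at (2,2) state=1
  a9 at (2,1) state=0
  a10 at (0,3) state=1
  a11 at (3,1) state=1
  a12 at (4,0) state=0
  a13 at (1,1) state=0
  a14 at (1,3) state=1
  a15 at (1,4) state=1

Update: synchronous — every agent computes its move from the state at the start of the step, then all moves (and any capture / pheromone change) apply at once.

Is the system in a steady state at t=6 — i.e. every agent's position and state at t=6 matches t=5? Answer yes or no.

t=1: a0@(4,2):1 a1@(1,2):1 a2@(3,4):0 a3@(2,3):1 a4@(0,0):1 a5@(4,3):1 a6@(3,0):0 a7@(0,2):1 a8@(2,2):1 a9@(2,1):0 a10@(0,3):1 a11@(3,1):1 a12@(4,0):1 a13@(1,1):1 a14@(1,3):1 a15@(1,4):1
t=2: a0@(4,2):1 a1@(1,2):1 a2@(3,4):1 a3@(2,3):1 a4@(0,0):1 a5@(4,3):1 a6@(3,0):0 a7@(0,2):1 a8@(2,2):1 a9@(2,1):1 a10@(0,3):1 a11@(3,1):1 a12@(4,0):1 a13@(1,1):1 a14@(1,3):1 a15@(1,4):1
t=3: a0@(4,2):1 a1@(1,2):1 a2@(3,4):1 a3@(2,3):1 a4@(0,0):1 a5@(4,3):1 a6@(3,0):1 a7@(0,2):1 a8@(2,2):1 a9@(2,1):1 a10@(0,3):1 a11@(3,1):1 a12@(4,0):1 a13@(1,1):1 a14@(1,3):1 a15@(1,4):1
t=4: (unchanged — steady state)

yes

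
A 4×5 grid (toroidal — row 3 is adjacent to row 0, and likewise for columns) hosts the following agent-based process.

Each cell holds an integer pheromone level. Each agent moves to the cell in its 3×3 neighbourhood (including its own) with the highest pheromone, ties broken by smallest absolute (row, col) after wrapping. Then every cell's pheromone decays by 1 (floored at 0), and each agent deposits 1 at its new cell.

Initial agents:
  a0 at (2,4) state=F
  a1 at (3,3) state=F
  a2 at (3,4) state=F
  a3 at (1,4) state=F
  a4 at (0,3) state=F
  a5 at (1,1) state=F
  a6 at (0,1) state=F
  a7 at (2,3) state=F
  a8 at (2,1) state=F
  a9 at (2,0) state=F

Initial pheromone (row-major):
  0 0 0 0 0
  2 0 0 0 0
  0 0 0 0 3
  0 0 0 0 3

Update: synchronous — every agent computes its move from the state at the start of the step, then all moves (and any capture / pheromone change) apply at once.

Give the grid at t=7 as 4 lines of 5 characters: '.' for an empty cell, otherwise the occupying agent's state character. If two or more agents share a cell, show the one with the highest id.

t=1: a0@(2,4) a1@(2,4) a2@(2,4) a3@(2,4) a4@(3,4) a5@(1,0) a6@(1,0) a7@(2,4) a8@(1,0) a9@(2,4) | pheromone: 0 0 0 0 0 / 4 0 0 0 0 / 0 0 0 0 8 / 0 0 0 0 3
t=2: a0@(2,4) a1@(2,4) a2@(2,4) a3@(2,4) a4@(2,4) a5@(2,4) a6@(2,4) a7@(2,4) a8@(2,4) a9@(2,4) | pheromone: 0 0 0 0 0 / 3 0 0 0 0 / 0 0 0 0 17 / 0 0 0 0 2
t=3: a0@(2,4) a1@(2,4) a2@(2,4) a3@(2,4) a4@(2,4) a5@(2,4) a6@(2,4) a7@(2,4) a8@(2,4) a9@(2,4) | pheromone: 0 0 0 0 0 / 2 0 0 0 0 / 0 0 0 0 26 / 0 0 0 0 1
t=4: a0@(2,4) a1@(2,4) a2@(2,4) a3@(2,4) a4@(2,4) a5@(2,4) a6@(2,4) a7@(2,4) a8@(2,4) a9@(2,4) | pheromone: 0 0 0 0 0 / 1 0 0 0 0 / 0 0 0 0 35 / 0 0 0 0 0
t=5: a0@(2,4) a1@(2,4) a2@(2,4) a3@(2,4) a4@(2,4) a5@(2,4) a6@(2,4) a7@(2,4) a8@(2,4) a9@(2,4) | pheromone: 0 0 0 0 0 / 0 0 0 0 0 / 0 0 0 0 44 / 0 0 0 0 0
t=6: a0@(2,4) a1@(2,4) a2@(2,4) a3@(2,4) a4@(2,4) a5@(2,4) a6@(2,4) a7@(2,4) a8@(2,4) a9@(2,4) | pheromone: 0 0 0 0 0 / 0 0 0 0 0 / 0 0 0 0 53 / 0 0 0 0 0
t=7: a0@(2,4) a1@(2,4) a2@(2,4) a3@(2,4) a4@(2,4) a5@(2,4) a6@(2,4) a7@(2,4) a8@(2,4) a9@(2,4) | pheromone: 0 0 0 0 0 / 0 0 0 0 0 / 0 0 0 0 62 / 0 0 0 0 0

.....
.....
....F
.....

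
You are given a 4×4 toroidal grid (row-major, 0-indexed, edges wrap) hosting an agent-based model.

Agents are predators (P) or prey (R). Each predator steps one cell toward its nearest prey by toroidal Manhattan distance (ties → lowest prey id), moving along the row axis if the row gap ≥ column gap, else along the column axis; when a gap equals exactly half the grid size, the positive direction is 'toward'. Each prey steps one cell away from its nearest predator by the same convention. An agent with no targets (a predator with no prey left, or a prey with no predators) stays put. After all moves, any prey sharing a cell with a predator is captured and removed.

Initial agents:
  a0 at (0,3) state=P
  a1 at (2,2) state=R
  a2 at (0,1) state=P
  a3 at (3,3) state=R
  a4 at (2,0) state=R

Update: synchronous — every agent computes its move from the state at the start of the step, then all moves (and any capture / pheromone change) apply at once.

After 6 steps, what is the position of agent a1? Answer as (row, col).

(1, 3)

t=1: a0@(3,3):P a1@(1,2):R a2@(1,1):P a3@(2,3):R a4@(1,0):R
t=2: a0@(2,3):P a1@(1,3):R a2@(1,2):P a3@(1,3):R a4@(1,3):R
t=3: a0@(1,3):P a1@(0,3):R a2@(1,3):P a3@(0,3):R a4@(0,3):R
t=4: a0@(0,3):P a1@(3,3):R a2@(0,3):P a3@(3,3):R a4@(3,3):R
t=5: a0@(3,3):P a1@(2,3):R a2@(3,3):P a3@(2,3):R a4@(2,3):R
t=6: a0@(2,3):P a1@(1,3):R a2@(2,3):P a3@(1,3):R a4@(1,3):R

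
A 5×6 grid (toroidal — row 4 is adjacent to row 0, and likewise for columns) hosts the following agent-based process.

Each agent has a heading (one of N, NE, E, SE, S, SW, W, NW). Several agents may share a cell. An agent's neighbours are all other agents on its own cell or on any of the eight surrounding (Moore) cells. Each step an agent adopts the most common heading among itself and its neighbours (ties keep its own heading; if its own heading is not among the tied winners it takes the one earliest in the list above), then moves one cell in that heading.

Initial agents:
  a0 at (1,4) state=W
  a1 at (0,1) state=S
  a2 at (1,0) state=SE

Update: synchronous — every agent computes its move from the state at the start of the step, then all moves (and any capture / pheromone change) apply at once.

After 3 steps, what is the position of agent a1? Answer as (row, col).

(3, 1)

t=1: a0@(1,3):W a1@(1,1):S a2@(2,1):SE
t=2: a0@(1,2):W a1@(2,1):S a2@(3,2):SE
t=3: a0@(1,1):W a1@(3,1):S a2@(4,3):SE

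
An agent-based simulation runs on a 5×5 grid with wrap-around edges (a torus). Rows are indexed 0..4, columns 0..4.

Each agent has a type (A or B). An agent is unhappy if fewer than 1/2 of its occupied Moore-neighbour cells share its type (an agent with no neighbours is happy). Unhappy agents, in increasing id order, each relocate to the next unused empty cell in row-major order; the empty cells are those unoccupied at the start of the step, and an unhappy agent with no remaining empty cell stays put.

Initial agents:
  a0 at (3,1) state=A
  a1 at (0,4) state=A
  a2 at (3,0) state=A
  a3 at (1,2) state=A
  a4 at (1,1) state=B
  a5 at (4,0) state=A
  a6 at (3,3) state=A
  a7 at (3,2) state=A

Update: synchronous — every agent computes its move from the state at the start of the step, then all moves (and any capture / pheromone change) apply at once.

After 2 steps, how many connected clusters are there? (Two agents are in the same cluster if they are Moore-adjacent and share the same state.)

t=1: a0@(3,1):A a1@(0,4):A a2@(3,0):A a3@(0,0):A a4@(0,1):B a5@(4,0):A a6@(3,3):A a7@(3,2):A
t=2: a0@(3,1):A a1@(0,4):A a2@(3,0):A a3@(0,0):A a4@(0,2):B a5@(4,0):A a6@(3,3):A a7@(3,2):A

2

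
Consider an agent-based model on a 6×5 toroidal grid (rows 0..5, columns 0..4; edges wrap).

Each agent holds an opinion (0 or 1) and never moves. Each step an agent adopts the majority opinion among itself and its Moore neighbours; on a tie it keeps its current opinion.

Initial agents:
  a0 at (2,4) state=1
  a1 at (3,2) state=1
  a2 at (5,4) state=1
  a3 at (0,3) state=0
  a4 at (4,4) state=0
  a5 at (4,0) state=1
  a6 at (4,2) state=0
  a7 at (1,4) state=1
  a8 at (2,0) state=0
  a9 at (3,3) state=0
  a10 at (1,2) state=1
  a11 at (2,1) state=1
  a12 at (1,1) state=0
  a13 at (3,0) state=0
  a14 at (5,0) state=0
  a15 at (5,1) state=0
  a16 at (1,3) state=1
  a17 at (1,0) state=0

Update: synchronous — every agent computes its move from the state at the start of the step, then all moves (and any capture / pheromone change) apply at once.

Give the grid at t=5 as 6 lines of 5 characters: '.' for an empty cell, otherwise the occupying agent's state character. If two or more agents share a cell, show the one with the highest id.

...1.
00111
00..0
0.00.
0.0.0
00..0

t=1: a0@(2,4):0 a1@(3,2):1 a2@(5,4):0 a3@(0,3):1 a4@(4,4):0 a5@(4,0):0 a6@(4,2):0 a7@(1,4):1 a8@(2,0):0 a9@(3,3):0 a10@(1,2):1 a11@(2,1):0 a12@(1,1):0 a13@(3,0):0 a14@(5,0):0 a15@(5,1):0 a16@(1,3):1 a17@(1,0):0
t=2: a0@(2,4):0 a1@(3,2):0 a2@(5,4):0 a3@(0,3):1 a4@(4,4):0 a5@(4,0):0 a6@(4,2):0 a7@(1,4):1 a8@(2,0):0 a9@(3,3):0 a10@(1,2):1 a11@(2,1):0 a12@(1,1):0 a13@(3,0):0 a14@(5,0):0 a15@(5,1):0 a16@(1,3):1 a17@(1,0):0
t=3: (unchanged — steady state)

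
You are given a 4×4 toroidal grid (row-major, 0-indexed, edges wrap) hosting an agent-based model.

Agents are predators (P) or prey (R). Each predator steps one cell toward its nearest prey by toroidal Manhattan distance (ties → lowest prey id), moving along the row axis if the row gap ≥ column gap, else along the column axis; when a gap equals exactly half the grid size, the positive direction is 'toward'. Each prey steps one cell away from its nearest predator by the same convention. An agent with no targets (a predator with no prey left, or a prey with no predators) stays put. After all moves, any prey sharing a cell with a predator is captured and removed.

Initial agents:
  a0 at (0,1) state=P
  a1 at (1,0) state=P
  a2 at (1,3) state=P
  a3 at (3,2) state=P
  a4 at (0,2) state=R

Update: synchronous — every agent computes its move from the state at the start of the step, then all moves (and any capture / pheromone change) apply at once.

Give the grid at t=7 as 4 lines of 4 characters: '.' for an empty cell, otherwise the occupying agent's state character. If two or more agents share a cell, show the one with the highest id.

t=1: a0@(0,2):P a1@(1,1):P a2@(0,3):P a3@(0,2):P
t=2: (unchanged — steady state)

..PP
.P..
....
....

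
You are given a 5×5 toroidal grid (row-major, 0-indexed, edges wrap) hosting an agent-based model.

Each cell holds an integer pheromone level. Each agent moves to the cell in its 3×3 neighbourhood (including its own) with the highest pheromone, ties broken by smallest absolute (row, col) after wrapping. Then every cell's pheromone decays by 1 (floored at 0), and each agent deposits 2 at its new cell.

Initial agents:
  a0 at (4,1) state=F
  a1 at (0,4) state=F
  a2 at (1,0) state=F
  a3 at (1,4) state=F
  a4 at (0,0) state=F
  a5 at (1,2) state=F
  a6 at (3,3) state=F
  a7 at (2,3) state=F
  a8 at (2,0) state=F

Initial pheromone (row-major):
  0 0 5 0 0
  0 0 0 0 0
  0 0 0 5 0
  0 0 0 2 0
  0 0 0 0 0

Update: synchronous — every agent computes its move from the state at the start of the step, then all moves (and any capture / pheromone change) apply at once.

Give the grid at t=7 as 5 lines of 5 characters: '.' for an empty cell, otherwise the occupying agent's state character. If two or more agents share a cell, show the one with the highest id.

t=1: a0@(0,2) a1@(0,0) a2@(0,0) a3@(2,3) a4@(0,0) a5@(0,2) a6@(2,3) a7@(2,3) a8@(1,0) | pheromone: 6 0 8 0 0 / 2 0 0 0 0 / 0 0 0 10 0 / 0 0 0 1 0 / 0 0 0 0 0
t=2: a0@(0,2) a1@(0,0) a2@(0,0) a3@(2,3) a4@(0,0) a5@(0,2) a6@(2,3) a7@(2,3) a8@(0,0) | pheromone: 13 0 11 0 0 / 1 0 0 0 0 / 0 0 0 15 0 / 0 0 0 0 0 / 0 0 0 0 0
t=3: a0@(0,2) a1@(0,0) a2@(0,0) a3@(2,3) a4@(0,0) a5@(0,2) a6@(2,3) a7@(2,3) a8@(0,0) | pheromone: 20 0 14 0 0 / 0 0 0 0 0 / 0 0 0 20 0 / 0 0 0 0 0 / 0 0 0 0 0
t=4: a0@(0,2) a1@(0,0) a2@(0,0) a3@(2,3) a4@(0,0) a5@(0,2) a6@(2,3) a7@(2,3) a8@(0,0) | pheromone: 27 0 17 0 0 / 0 0 0 0 0 / 0 0 0 25 0 / 0 0 0 0 0 / 0 0 0 0 0
t=5: a0@(0,2) a1@(0,0) a2@(0,0) a3@(2,3) a4@(0,0) a5@(0,2) a6@(2,3) a7@(2,3) a8@(0,0) | pheromone: 34 0 20 0 0 / 0 0 0 0 0 / 0 0 0 30 0 / 0 0 0 0 0 / 0 0 0 0 0
t=6: a0@(0,2) a1@(0,0) a2@(0,0) a3@(2,3) a4@(0,0) a5@(0,2) a6@(2,3) a7@(2,3) a8@(0,0) | pheromone: 41 0 23 0 0 / 0 0 0 0 0 / 0 0 0 35 0 / 0 0 0 0 0 / 0 0 0 0 0
t=7: a0@(0,2) a1@(0,0) a2@(0,0) a3@(2,3) a4@(0,0) a5@(0,2) a6@(2,3) a7@(2,3) a8@(0,0) | pheromone: 48 0 26 0 0 / 0 0 0 0 0 / 0 0 0 40 0 / 0 0 0 0 0 / 0 0 0 0 0

F.F..
.....
...F.
.....
.....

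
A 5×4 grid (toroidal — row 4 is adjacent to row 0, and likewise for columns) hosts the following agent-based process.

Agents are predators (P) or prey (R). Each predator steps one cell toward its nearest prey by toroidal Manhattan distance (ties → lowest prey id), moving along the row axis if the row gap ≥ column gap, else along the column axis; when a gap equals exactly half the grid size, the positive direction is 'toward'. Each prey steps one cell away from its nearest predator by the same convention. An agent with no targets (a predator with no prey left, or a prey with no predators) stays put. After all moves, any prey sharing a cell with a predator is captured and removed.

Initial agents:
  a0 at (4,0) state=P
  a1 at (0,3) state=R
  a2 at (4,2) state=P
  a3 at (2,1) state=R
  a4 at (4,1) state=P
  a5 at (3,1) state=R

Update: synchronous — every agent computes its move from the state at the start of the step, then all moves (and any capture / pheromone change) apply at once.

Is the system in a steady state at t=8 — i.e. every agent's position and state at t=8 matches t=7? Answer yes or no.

t=1: a0@(0,0):P a1@(1,3):R a2@(0,2):P a3@(1,1):R a4@(3,1):P a5@(2,1):R
t=2: a0@(1,0):P a1@(2,3):R a2@(1,2):P a4@(2,1):P a5@(1,1):R
t=3: a0@(1,1):P a1@(3,3):R a2@(1,1):P a4@(1,1):P a5@(1,2):R
t=4: a0@(1,2):P a1@(4,3):R a2@(1,2):P a4@(1,2):P a5@(1,3):R
t=5: a0@(1,3):P a1@(3,3):R a2@(1,3):P a4@(1,3):P a5@(1,0):R
t=6: a0@(1,0):P a1@(4,3):R a2@(1,0):P a4@(1,0):P a5@(1,1):R
t=7: a0@(1,1):P a1@(3,3):R a2@(1,1):P a4@(1,1):P a5@(1,2):R
t=8: a0@(1,2):P a1@(4,3):R a2@(1,2):P a4@(1,2):P a5@(1,3):R

no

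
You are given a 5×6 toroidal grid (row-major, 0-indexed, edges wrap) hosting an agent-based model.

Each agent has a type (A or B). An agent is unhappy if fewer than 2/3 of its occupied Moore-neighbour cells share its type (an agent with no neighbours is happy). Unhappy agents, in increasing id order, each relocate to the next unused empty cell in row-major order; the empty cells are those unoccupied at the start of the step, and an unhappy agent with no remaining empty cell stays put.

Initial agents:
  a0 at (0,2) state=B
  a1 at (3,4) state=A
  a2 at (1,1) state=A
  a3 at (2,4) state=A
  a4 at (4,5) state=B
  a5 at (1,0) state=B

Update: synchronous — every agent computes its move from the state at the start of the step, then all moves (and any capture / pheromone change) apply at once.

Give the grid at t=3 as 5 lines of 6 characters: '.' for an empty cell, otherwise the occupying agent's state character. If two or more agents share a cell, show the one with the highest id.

t=1: a0@(0,0):B a1@(0,1):A a2@(0,3):A a3@(2,4):A a4@(0,4):B a5@(0,5):B
t=2: a0@(0,2):B a1@(1,0):A a2@(1,1):A a3@(2,4):A a4@(1,2):B a5@(0,5):B
t=3: a0@(0,0):B a1@(0,1):A a2@(0,3):A a3@(2,4):A a4@(0,4):B a5@(1,3):B

BA.AB.
...B..
....A.
......
......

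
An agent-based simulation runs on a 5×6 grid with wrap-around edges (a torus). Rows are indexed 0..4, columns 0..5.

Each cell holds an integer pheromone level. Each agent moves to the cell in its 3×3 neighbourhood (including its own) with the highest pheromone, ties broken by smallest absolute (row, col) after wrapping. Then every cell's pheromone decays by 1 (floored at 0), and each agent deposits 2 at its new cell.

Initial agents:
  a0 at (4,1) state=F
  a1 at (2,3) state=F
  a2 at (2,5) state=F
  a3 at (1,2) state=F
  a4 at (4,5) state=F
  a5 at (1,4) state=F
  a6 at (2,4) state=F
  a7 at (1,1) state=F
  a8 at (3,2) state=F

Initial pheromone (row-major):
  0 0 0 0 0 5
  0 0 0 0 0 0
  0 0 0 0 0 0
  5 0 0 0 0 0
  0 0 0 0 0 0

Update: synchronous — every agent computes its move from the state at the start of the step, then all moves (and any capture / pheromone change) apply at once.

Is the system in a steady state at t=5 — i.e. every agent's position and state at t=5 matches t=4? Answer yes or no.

t=1: a0@(3,0) a1@(1,2) a2@(3,0) a3@(0,1) a4@(0,5) a5@(0,5) a6@(1,3) a7@(0,0) a8@(2,1) | pheromone: 2 2 0 0 0 8 / 0 0 2 2 0 0 / 0 2 0 0 0 0 / 8 0 0 0 0 0 / 0 0 0 0 0 0
t=2: a0@(3,0) a1@(0,1) a2@(3,0) a3@(0,0) a4@(0,5) a5@(0,5) a6@(1,2) a7@(0,5) a8@(3,0) | pheromone: 3 3 0 0 0 13 / 0 0 3 1 0 0 / 0 1 0 0 0 0 / 13 0 0 0 0 0 / 0 0 0 0 0 0
t=3: a0@(3,0) a1@(0,0) a2@(3,0) a3@(0,5) a4@(0,5) a5@(0,5) a6@(0,1) a7@(0,5) a8@(3,0) | pheromone: 4 4 0 0 0 20 / 0 0 2 0 0 0 / 0 0 0 0 0 0 / 18 0 0 0 0 0 / 0 0 0 0 0 0
t=4: a0@(3,0) a1@(0,5) a2@(3,0) a3@(0,5) a4@(0,5) a5@(0,5) a6@(0,0) a7@(0,5) a8@(3,0) | pheromone: 5 3 0 0 0 29 / 0 0 1 0 0 0 / 0 0 0 0 0 0 / 23 0 0 0 0 0 / 0 0 0 0 0 0
t=5: a0@(3,0) a1@(0,5) a2@(3,0) a3@(0,5) a4@(0,5) a5@(0,5) a6@(0,5) a7@(0,5) a8@(3,0) | pheromone: 4 2 0 0 0 40 / 0 0 0 0 0 0 / 0 0 0 0 0 0 / 28 0 0 0 0 0 / 0 0 0 0 0 0

no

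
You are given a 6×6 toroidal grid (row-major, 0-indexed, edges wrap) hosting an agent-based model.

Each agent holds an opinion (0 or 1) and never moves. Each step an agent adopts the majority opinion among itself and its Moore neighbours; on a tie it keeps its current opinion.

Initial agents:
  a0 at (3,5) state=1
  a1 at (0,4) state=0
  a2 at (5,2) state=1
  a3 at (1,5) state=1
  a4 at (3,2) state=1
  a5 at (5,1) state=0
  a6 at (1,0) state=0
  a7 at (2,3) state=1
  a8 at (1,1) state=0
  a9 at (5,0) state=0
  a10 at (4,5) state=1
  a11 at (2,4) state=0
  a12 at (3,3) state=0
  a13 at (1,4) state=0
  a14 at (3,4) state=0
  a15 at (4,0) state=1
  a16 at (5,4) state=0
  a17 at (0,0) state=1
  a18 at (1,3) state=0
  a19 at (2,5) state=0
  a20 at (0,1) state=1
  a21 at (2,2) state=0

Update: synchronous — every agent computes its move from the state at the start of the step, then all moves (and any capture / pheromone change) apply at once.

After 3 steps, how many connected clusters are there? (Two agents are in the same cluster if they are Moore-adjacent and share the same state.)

2

t=1: a0@(3,5):1 a1@(0,4):0 a2@(5,2):1 a3@(1,5):0 a4@(3,2):1 a5@(5,1):1 a6@(1,0):0 a7@(2,3):0 a8@(1,1):0 a9@(5,0):1 a10@(4,5):1 a11@(2,4):0 a12@(3,3):0 a13@(1,4):0 a14@(3,4):0 a15@(4,0):1 a16@(5,4):0 a17@(0,0):0 a18@(1,3):0 a19@(2,5):0 a20@(0,1):0 a21@(2,2):0
t=2: a0@(3,5):1 a1@(0,4):0 a2@(5,2):1 a3@(1,5):0 a4@(3,2):0 a5@(5,1):1 a6@(1,0):0 a7@(2,3):0 a8@(1,1):0 a9@(5,0):1 a10@(4,5):1 a11@(2,4):0 a12@(3,3):0 a13@(1,4):0 a14@(3,4):0 a15@(4,0):1 a16@(5,4):0 a17@(0,0):0 a18@(1,3):0 a19@(2,5):0 a20@(0,1):0 a21@(2,2):0
t=3: (unchanged — steady state)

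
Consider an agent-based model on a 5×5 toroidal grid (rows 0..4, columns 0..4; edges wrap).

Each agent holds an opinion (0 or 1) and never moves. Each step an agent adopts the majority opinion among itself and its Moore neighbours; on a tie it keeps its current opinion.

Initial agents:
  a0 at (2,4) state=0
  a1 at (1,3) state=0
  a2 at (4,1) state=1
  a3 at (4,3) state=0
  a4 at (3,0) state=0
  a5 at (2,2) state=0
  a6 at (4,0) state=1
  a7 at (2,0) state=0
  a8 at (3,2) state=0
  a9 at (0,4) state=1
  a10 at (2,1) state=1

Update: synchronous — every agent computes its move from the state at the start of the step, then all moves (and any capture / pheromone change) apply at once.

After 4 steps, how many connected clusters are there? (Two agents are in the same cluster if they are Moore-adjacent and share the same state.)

2

t=1: a0@(2,4):0 a1@(1,3):0 a2@(4,1):1 a3@(4,3):0 a4@(3,0):0 a5@(2,2):0 a6@(4,0):1 a7@(2,0):0 a8@(3,2):0 a9@(0,4):1 a10@(2,1):0
t=2: (unchanged — steady state)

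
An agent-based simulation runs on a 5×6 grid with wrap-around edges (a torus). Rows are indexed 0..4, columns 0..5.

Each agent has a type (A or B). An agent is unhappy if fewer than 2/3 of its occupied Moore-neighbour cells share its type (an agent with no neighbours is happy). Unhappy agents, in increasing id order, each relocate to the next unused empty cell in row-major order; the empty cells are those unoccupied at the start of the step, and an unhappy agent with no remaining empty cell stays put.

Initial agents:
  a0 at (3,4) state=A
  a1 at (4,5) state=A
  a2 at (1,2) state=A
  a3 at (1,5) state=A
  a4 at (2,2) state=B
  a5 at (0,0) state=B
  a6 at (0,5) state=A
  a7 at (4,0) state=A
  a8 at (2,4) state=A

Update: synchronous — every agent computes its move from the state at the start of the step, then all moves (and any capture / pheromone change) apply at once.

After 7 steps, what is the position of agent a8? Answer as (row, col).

t=1: a0@(3,4):A a1@(4,5):A a2@(0,1):A a3@(1,5):A a4@(0,2):B a5@(0,3):B a6@(0,5):A a7@(4,0):A a8@(2,4):A
t=2: a0@(3,4):A a1@(4,5):A a2@(0,0):A a3@(1,5):A a4@(0,4):B a5@(0,3):B a6@(0,5):A a7@(4,0):A a8@(2,4):A
t=3: a0@(3,4):A a1@(4,5):A a2@(0,0):A a3@(1,5):A a4@(0,1):B a5@(0,3):B a6@(0,5):A a7@(4,0):A a8@(2,4):A
t=4: a0@(3,4):A a1@(4,5):A a2@(0,0):A a3@(1,5):A a4@(0,2):B a5@(0,3):B a6@(0,5):A a7@(4,0):A a8@(2,4):A
t=5: (unchanged — steady state)

(2, 4)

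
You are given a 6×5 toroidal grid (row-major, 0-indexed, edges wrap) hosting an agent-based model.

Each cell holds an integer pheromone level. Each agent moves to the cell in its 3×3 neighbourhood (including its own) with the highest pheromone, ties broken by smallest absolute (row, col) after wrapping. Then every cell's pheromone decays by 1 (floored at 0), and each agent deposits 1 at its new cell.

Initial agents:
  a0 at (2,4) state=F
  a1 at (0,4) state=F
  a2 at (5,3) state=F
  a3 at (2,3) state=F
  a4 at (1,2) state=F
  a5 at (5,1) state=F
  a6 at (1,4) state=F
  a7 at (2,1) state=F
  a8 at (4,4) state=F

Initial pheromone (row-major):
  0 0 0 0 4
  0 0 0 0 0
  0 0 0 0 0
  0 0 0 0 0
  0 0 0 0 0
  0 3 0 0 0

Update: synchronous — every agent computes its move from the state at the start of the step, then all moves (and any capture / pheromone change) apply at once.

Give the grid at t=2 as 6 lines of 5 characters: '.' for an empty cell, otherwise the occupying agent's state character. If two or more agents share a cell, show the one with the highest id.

t=1: a0@(1,0) a1@(0,4) a2@(0,4) a3@(1,2) a4@(0,1) a5@(5,1) a6@(0,4) a7@(1,0) a8@(3,0) | pheromone: 0 1 0 0 6 / 2 0 1 0 0 / 0 0 0 0 0 / 1 0 0 0 0 / 0 0 0 0 0 / 0 3 0 0 0
t=2: a0@(0,4) a1@(0,4) a2@(0,4) a3@(0,1) a4@(5,1) a5@(5,1) a6@(0,4) a7@(0,4) a8@(3,0) | pheromone: 0 1 0 0 10 / 1 0 0 0 0 / 0 0 0 0 0 / 1 0 0 0 0 / 0 0 0 0 0 / 0 4 0 0 0

.F..F
.....
.....
F....
.....
.F...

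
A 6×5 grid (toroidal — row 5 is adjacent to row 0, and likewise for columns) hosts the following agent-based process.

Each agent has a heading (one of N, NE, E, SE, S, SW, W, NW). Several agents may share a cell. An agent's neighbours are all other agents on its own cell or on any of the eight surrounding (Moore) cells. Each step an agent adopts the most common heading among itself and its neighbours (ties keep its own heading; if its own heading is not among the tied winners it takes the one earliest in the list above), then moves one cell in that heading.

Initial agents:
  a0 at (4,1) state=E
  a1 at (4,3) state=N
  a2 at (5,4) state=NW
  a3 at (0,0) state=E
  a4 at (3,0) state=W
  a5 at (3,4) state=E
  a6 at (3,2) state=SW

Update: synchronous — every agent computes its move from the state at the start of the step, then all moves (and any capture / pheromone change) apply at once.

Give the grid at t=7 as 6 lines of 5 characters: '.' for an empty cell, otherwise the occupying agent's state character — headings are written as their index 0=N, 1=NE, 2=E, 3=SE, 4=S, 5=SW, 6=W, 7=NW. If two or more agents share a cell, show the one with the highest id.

t=1: a0@(4,2):E a1@(3,3):N a2@(4,3):NW a3@(0,1):E a4@(3,1):E a5@(3,0):E a6@(4,1):SW
t=2: a0@(4,3):E a1@(2,3):N a2@(3,2):NW a3@(0,2):E a4@(3,2):E a5@(3,1):E a6@(4,2):E
t=3: a0@(4,4):E a1@(1,3):N a2@(3,3):E a3@(0,3):E a4@(3,3):E a5@(3,2):E a6@(4,3):E
t=4: a0@(4,0):E a1@(0,3):N a2@(3,4):E a3@(0,4):E a4@(3,4):E a5@(3,3):E a6@(4,4):E
t=5: a0@(4,1):E a1@(5,3):N a2@(3,0):E a3@(0,0):E a4@(3,0):E a5@(3,4):E a6@(4,0):E
t=6: a0@(4,2):E a1@(4,3):N a2@(3,1):E a3@(0,1):E a4@(3,1):E a5@(3,0):E a6@(4,1):E
t=7: a0@(4,3):E a1@(3,3):N a2@(3,2):E a3@(0,2):E a4@(3,2):E a5@(3,1):E a6@(4,2):E

..2..
.....
.....
.220.
..22.
.....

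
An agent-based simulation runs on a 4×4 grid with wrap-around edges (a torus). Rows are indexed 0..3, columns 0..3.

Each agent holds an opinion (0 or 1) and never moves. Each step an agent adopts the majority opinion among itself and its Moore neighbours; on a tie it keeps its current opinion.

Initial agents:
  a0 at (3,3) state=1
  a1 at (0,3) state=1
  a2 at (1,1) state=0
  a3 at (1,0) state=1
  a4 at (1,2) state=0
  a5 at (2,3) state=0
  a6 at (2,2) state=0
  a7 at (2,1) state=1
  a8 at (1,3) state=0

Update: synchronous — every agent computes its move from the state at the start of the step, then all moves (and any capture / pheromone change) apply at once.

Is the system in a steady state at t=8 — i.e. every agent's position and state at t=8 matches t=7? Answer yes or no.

t=1: a0@(3,3):1 a1@(0,3):1 a2@(1,1):0 a3@(1,0):1 a4@(1,2):0 a5@(2,3):0 a6@(2,2):0 a7@(2,1):0 a8@(1,3):0
t=2: a0@(3,3):1 a1@(0,3):1 a2@(1,1):0 a3@(1,0):0 a4@(1,2):0 a5@(2,3):0 a6@(2,2):0 a7@(2,1):0 a8@(1,3):0
t=3: a0@(3,3):1 a1@(0,3):0 a2@(1,1):0 a3@(1,0):0 a4@(1,2):0 a5@(2,3):0 a6@(2,2):0 a7@(2,1):0 a8@(1,3):0
t=4: a0@(3,3):0 a1@(0,3):0 a2@(1,1):0 a3@(1,0):0 a4@(1,2):0 a5@(2,3):0 a6@(2,2):0 a7@(2,1):0 a8@(1,3):0
t=5: (unchanged — steady state)

yes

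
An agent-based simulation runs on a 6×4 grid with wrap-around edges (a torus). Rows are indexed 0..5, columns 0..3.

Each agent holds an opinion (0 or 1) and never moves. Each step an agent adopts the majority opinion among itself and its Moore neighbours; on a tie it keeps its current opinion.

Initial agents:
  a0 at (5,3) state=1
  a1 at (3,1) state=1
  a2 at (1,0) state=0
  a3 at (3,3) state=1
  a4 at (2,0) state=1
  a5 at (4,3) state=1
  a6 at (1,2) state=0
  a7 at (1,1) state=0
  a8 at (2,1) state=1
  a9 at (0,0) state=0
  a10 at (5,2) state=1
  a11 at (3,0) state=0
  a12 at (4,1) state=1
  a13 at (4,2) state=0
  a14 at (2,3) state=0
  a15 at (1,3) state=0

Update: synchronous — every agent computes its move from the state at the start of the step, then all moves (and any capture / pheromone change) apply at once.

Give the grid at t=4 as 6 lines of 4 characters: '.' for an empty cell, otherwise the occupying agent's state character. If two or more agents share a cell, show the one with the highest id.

0...
0000
00.0
11.1
.111
..11

t=1: a0@(5,3):1 a1@(3,1):1 a2@(1,0):0 a3@(3,3):1 a4@(2,0):0 a5@(4,3):1 a6@(1,2):0 a7@(1,1):0 a8@(2,1):0 a9@(0,0):0 a10@(5,2):1 a11@(3,0):1 a12@(4,1):1 a13@(4,2):1 a14@(2,3):0 a15@(1,3):0
t=2: (unchanged — steady state)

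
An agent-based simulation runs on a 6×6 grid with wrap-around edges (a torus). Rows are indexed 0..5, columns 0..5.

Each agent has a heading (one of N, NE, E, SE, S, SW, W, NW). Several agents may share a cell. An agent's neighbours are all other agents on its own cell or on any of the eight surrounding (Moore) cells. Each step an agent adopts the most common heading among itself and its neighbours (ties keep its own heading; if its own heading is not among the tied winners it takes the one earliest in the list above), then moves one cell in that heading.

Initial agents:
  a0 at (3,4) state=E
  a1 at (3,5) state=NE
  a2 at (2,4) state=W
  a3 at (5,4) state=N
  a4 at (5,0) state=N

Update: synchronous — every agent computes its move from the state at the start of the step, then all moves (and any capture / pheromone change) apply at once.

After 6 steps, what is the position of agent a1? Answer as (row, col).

t=1: a0@(3,5):E a1@(2,0):NE a2@(2,3):W a3@(4,4):N a4@(4,0):N
t=2: a0@(2,5):N a1@(1,1):NE a2@(2,2):W a3@(3,4):N a4@(3,0):N
t=3: a0@(1,5):N a1@(0,2):NE a2@(2,1):W a3@(2,4):N a4@(2,0):N
t=4: a0@(0,5):N a1@(5,3):NE a2@(2,0):W a3@(1,4):N a4@(1,0):N
t=5: a0@(5,5):N a1@(4,4):NE a2@(2,5):W a3@(0,4):N a4@(0,0):N
t=6: a0@(4,5):N a1@(3,5):NE a2@(2,4):W a3@(5,4):N a4@(5,0):N

(3, 5)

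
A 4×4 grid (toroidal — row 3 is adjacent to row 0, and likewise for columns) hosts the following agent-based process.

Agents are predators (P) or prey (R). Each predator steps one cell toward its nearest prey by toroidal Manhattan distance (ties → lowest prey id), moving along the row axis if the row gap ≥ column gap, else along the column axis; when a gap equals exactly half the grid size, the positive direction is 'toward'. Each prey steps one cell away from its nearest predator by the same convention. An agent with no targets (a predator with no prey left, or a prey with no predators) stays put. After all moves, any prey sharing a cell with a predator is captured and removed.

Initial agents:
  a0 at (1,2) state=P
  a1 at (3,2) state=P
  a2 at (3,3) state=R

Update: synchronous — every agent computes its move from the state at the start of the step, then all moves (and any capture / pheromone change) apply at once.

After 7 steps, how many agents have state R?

1

t=1: a0@(2,2):P a1@(3,3):P a2@(3,0):R
t=2: a0@(2,3):P a1@(3,0):P a2@(3,1):R
t=3: a0@(2,0):P a1@(3,1):P a2@(3,2):R
t=4: a0@(2,1):P a1@(3,2):P a2@(3,3):R
t=5: a0@(2,2):P a1@(3,3):P a2@(3,0):R
t=6: a0@(2,3):P a1@(3,0):P a2@(3,1):R
t=7: a0@(2,0):P a1@(3,1):P a2@(3,2):R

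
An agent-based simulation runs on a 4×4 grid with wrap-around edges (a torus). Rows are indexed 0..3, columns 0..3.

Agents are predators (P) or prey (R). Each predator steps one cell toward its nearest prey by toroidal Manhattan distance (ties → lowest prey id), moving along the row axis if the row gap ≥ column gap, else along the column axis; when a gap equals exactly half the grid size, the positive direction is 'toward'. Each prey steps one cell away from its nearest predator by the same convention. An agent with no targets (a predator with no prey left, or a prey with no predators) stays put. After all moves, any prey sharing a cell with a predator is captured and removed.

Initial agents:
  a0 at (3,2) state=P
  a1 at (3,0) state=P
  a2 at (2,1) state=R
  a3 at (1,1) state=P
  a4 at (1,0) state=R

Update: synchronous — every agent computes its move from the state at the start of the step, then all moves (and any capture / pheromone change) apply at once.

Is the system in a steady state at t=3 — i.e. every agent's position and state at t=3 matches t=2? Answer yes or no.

t=1: a0@(2,2):P a1@(2,0):P a2@(3,1):R a3@(2,1):P a4@(1,3):R
t=2: a0@(3,2):P a1@(3,0):P a2@(0,1):R a3@(3,1):P a4@(0,3):R
t=3: a0@(0,2):P a1@(0,0):P a2@(1,1):R a3@(0,1):P a4@(1,3):R

no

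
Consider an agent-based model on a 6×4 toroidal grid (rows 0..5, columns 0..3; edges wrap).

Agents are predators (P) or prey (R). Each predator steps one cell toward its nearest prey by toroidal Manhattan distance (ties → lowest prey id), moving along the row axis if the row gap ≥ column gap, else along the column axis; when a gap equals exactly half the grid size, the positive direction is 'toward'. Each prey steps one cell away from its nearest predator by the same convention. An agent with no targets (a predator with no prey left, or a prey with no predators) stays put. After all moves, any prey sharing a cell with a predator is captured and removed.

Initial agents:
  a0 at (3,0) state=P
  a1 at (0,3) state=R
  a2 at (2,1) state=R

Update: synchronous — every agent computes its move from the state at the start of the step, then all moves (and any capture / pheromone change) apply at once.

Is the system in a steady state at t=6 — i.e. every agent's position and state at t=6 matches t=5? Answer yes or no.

no

t=1: a0@(2,0):P a1@(5,3):R a2@(1,1):R
t=2: a0@(1,0):P a1@(4,3):R a2@(0,1):R
t=3: a0@(0,0):P a1@(3,3):R a2@(5,1):R
t=4: a0@(5,0):P a1@(2,3):R a2@(4,1):R
t=5: a0@(4,0):P a1@(1,3):R a2@(3,1):R
t=6: a0@(3,0):P a1@(0,3):R a2@(2,1):R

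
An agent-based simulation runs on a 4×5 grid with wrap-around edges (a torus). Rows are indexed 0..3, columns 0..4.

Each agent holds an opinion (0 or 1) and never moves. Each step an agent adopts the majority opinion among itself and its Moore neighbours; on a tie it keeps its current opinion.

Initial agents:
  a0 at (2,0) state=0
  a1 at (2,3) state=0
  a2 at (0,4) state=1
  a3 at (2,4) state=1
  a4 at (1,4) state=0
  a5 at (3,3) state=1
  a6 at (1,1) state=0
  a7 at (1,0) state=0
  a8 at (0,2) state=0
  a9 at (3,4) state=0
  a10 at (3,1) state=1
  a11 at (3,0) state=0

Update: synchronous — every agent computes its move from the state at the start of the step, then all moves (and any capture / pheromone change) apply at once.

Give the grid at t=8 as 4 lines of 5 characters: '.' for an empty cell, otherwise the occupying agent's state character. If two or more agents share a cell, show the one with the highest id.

..0.0
00..0
0..00
00.00

t=1: a0@(2,0):0 a1@(2,3):0 a2@(0,4):0 a3@(2,4):0 a4@(1,4):0 a5@(3,3):1 a6@(1,1):0 a7@(1,0):0 a8@(0,2):0 a9@(3,4):0 a10@(3,1):0 a11@(3,0):0
t=2: a0@(2,0):0 a1@(2,3):0 a2@(0,4):0 a3@(2,4):0 a4@(1,4):0 a5@(3,3):0 a6@(1,1):0 a7@(1,0):0 a8@(0,2):0 a9@(3,4):0 a10@(3,1):0 a11@(3,0):0
t=3: (unchanged — steady state)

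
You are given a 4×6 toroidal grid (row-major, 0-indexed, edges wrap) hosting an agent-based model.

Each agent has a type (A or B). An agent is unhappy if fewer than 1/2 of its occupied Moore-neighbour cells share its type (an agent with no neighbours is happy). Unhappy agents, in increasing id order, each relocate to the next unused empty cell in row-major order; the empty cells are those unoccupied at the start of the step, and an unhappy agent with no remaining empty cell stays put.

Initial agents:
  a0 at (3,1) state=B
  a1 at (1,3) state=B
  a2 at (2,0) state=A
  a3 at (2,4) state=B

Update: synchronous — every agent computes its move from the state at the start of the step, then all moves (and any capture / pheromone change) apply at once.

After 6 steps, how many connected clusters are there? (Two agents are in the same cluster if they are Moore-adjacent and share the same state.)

2

t=1: a0@(0,0):B a1@(1,3):B a2@(0,1):A a3@(2,4):B
t=2: a0@(0,2):B a1@(1,3):B a2@(0,3):A a3@(2,4):B
t=3: a0@(0,2):B a1@(1,3):B a2@(0,0):A a3@(2,4):B
t=4: (unchanged — steady state)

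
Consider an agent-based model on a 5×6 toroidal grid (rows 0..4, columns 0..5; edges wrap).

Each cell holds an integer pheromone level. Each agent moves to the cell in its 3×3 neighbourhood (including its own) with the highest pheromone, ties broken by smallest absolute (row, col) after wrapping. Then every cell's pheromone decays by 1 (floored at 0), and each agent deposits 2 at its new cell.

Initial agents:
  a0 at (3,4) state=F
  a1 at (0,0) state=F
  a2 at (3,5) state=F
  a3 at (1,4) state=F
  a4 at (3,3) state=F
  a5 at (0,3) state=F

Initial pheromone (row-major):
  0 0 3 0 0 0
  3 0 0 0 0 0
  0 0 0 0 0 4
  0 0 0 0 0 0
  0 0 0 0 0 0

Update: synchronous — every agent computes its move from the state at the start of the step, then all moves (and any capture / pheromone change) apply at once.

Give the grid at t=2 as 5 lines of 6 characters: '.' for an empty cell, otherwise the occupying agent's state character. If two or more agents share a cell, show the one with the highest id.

..F...
......
..F..F
......
......

t=1: a0@(2,5) a1@(1,0) a2@(2,5) a3@(2,5) a4@(2,2) a5@(0,2) | pheromone: 0 0 4 0 0 0 / 4 0 0 0 0 0 / 0 0 2 0 0 9 / 0 0 0 0 0 0 / 0 0 0 0 0 0
t=2: a0@(2,5) a1@(2,5) a2@(2,5) a3@(2,5) a4@(2,2) a5@(0,2) | pheromone: 0 0 5 0 0 0 / 3 0 0 0 0 0 / 0 0 3 0 0 16 / 0 0 0 0 0 0 / 0 0 0 0 0 0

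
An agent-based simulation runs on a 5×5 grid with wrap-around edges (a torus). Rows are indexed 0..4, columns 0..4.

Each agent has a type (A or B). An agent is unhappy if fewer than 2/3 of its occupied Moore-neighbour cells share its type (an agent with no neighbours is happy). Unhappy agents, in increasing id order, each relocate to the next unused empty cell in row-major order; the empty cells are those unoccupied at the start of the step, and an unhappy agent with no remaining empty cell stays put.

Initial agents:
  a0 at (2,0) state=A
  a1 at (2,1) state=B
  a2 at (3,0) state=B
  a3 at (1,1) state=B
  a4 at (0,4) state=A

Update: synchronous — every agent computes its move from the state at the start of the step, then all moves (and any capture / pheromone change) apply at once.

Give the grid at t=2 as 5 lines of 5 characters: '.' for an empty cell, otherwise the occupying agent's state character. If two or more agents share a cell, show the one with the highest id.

t=1: a0@(0,0):A a1@(2,1):B a2@(0,1):B a3@(0,2):B a4@(0,4):A
t=2: a0@(0,3):A a1@(2,1):B a2@(1,0):B a3@(0,2):B a4@(0,4):A

..BAA
B....
.B...
.....
.....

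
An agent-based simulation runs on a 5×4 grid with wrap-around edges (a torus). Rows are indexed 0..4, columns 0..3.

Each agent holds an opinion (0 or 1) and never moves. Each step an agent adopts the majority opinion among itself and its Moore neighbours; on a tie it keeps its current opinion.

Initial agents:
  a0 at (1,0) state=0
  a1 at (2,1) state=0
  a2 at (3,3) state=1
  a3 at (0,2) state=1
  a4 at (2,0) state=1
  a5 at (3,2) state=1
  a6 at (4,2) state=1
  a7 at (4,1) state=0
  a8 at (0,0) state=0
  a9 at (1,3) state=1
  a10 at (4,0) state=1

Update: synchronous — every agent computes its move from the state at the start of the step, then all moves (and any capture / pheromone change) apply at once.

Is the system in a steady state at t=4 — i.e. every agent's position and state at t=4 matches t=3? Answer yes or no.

no

t=1: a0@(1,0):0 a1@(2,1):0 a2@(3,3):1 a3@(0,2):1 a4@(2,0):1 a5@(3,2):1 a6@(4,2):1 a7@(4,1):1 a8@(0,0):0 a9@(1,3):1 a10@(4,0):1
t=2: a0@(1,0):0 a1@(2,1):0 a2@(3,3):1 a3@(0,2):1 a4@(2,0):1 a5@(3,2):1 a6@(4,2):1 a7@(4,1):1 a8@(0,0):1 a9@(1,3):1 a10@(4,0):1
t=3: a0@(1,0):1 a1@(2,1):0 a2@(3,3):1 a3@(0,2):1 a4@(2,0):1 a5@(3,2):1 a6@(4,2):1 a7@(4,1):1 a8@(0,0):1 a9@(1,3):1 a10@(4,0):1
t=4: a0@(1,0):1 a1@(2,1):1 a2@(3,3):1 a3@(0,2):1 a4@(2,0):1 a5@(3,2):1 a6@(4,2):1 a7@(4,1):1 a8@(0,0):1 a9@(1,3):1 a10@(4,0):1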